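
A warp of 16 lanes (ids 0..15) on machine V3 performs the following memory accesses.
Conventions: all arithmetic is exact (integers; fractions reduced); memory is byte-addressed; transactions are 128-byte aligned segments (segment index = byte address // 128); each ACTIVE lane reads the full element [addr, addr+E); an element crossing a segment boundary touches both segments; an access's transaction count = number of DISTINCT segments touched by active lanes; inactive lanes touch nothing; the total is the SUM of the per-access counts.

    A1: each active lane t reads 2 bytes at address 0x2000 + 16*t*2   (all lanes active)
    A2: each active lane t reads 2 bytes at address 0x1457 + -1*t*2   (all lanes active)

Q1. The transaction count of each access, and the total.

A1: 4 transactions
A2: 1 transaction

Answer: 4,1; total 5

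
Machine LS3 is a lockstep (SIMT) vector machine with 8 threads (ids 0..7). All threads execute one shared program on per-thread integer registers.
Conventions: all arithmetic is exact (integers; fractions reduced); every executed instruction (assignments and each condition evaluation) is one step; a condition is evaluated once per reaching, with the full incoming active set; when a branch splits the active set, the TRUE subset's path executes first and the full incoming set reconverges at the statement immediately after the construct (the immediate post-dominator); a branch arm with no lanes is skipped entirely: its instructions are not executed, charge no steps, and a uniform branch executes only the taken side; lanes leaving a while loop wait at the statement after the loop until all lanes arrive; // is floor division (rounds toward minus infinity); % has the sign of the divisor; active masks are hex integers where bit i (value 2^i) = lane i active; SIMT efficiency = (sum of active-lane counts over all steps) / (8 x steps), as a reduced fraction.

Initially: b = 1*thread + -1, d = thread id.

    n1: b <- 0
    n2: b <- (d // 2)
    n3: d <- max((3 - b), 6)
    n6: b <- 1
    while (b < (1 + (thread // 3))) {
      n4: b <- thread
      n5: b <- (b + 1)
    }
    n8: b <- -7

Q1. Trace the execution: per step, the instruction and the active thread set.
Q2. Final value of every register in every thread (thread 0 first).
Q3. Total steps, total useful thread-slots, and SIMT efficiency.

step 0: b <- 0                       0xff
step 1: b <- (d // 2)                0xff
step 2: d <- max((3 - b), 6)         0xff
step 3: b <- 1                       0xff
step 4: eval (b < (1 + (thread // 3))) 0xff
step 5: b <- thread                  0xf8
step 6: b <- (b + 1)                 0xf8
step 7: eval (b < (1 + (thread // 3))) 0xf8
step 8: b <- -7                      0xff

Answer: 9 steps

b: -7,-7,-7,-7,-7,-7,-7,-7
d: 6,6,6,6,6,6,6,6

steps = 9; useful = 63; efficiency = 63/72 = 7/8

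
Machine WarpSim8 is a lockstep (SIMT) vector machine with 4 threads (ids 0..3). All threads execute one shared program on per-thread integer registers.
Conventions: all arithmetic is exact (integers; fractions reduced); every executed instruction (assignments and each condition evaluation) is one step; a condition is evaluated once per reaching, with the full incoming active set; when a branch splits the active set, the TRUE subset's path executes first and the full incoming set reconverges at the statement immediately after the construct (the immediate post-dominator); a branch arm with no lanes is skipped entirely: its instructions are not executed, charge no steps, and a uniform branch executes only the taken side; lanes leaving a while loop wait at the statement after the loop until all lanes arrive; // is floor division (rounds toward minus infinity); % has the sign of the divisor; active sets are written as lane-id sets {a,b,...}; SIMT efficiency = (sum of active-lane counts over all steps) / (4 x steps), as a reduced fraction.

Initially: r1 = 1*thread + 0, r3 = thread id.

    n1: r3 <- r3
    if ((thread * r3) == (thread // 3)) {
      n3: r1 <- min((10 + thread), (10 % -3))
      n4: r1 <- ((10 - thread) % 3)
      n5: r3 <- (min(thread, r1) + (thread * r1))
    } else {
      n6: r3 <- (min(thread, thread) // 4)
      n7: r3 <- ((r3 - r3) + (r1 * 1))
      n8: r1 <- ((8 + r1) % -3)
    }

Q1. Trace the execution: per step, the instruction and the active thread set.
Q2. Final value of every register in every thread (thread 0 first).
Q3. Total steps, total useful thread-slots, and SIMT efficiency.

step 0: r3 <- r3                     {0,1,2,3}
step 1: eval ((thread * r3) == (thread // 3)) {0,1,2,3}
step 2: r1 <- min((10 + thread), (10 % -3)) {0}
step 3: r1 <- ((10 - thread) % 3)    {0}
step 4: r3 <- (min(thread, r1) + (thread * r1)) {0}
step 5: r3 <- (min(thread, thread) // 4) {1,2,3}
step 6: r3 <- ((r3 - r3) + (r1 * 1)) {1,2,3}
step 7: r1 <- ((8 + r1) % -3)        {1,2,3}

Answer: 8 steps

r1: 1,0,-2,-1
r3: 0,1,2,3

steps = 8; useful = 20; efficiency = 20/32 = 5/8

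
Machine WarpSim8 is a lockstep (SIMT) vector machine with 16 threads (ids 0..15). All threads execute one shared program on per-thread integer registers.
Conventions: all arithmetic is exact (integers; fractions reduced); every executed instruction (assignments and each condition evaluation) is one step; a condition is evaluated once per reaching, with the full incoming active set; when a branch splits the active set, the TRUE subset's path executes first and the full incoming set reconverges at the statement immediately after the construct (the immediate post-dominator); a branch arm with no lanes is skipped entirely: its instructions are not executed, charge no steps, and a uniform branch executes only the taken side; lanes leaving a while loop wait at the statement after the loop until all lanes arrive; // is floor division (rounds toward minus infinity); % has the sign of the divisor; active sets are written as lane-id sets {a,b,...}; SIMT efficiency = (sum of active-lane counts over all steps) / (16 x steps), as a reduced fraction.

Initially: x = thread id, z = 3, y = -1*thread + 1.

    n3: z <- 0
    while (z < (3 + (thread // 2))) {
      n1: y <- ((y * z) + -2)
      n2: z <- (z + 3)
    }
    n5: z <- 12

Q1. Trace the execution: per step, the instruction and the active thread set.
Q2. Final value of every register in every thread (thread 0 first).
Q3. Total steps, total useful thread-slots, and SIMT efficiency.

step 0: z <- 0                       {0,1,2,3,4,5,6,7,8,9,10,11,12,13,14,15}
step 1: eval (z < (3 + (thread // 2))) {0,1,2,3,4,5,6,7,8,9,10,11,12,13,14,15}
step 2: y <- ((y * z) + -2)          {0,1,2,3,4,5,6,7,8,9,10,11,12,13,14,15}
step 3: z <- (z + 3)                 {0,1,2,3,4,5,6,7,8,9,10,11,12,13,14,15}
step 4: eval (z < (3 + (thread // 2))) {0,1,2,3,4,5,6,7,8,9,10,11,12,13,14,15}
step 5: y <- ((y * z) + -2)          {2,3,4,5,6,7,8,9,10,11,12,13,14,15}
step 6: z <- (z + 3)                 {2,3,4,5,6,7,8,9,10,11,12,13,14,15}
step 7: eval (z < (3 + (thread // 2))) {2,3,4,5,6,7,8,9,10,11,12,13,14,15}
step 8: y <- ((y * z) + -2)          {8,9,10,11,12,13,14,15}
step 9: z <- (z + 3)                 {8,9,10,11,12,13,14,15}
step 10: eval (z < (3 + (thread // 2))) {8,9,10,11,12,13,14,15}
step 11: y <- ((y * z) + -2)          {14,15}
step 12: z <- (z + 3)                 {14,15}
step 13: eval (z < (3 + (thread // 2))) {14,15}
step 14: z <- 12                      {0,1,2,3,4,5,6,7,8,9,10,11,12,13,14,15}

Answer: 15 steps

x: 0,1,2,3,4,5,6,7,8,9,10,11,12,13,14,15
z: 12,12,12,12,12,12,12,12,12,12,12,12,12,12,12,12
y: -2,-2,-8,-8,-8,-8,-8,-8,-50,-50,-50,-50,-50,-50,-452,-452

steps = 15; useful = 168; efficiency = 168/240 = 7/10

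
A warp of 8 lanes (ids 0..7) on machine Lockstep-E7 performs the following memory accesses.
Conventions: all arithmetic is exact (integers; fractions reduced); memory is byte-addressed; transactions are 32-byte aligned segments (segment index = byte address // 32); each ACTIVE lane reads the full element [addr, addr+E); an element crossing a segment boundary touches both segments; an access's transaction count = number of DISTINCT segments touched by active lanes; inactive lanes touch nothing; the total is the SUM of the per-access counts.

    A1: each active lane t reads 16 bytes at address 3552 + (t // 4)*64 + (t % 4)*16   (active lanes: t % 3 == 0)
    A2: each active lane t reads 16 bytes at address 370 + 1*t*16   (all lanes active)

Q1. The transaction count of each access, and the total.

A1: 3 transactions
A2: 5 transactions

Answer: 3,5; total 8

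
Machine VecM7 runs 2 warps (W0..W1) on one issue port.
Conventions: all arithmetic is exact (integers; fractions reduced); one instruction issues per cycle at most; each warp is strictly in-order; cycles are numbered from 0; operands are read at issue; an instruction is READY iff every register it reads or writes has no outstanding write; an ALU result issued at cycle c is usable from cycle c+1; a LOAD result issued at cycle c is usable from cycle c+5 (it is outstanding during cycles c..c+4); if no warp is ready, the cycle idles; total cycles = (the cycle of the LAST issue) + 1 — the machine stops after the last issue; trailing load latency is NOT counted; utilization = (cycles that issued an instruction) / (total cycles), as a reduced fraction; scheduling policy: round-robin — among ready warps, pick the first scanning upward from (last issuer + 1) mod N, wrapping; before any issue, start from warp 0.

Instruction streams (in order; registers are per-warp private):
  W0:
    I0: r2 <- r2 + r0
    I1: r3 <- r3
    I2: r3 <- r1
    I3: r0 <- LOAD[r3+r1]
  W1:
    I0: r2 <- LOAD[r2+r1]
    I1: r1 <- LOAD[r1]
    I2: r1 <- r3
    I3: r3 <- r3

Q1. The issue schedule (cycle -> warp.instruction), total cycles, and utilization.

cycle 0: W0.I0
cycle 1: W1.I0
cycle 2: W0.I1
cycle 3: W1.I1
cycle 4: W0.I2
cycle 5: W0.I3
cycle 6: idle
cycle 7: idle
cycle 8: W1.I2
cycle 9: W1.I3

Answer: 10 cycles, utilization 4/5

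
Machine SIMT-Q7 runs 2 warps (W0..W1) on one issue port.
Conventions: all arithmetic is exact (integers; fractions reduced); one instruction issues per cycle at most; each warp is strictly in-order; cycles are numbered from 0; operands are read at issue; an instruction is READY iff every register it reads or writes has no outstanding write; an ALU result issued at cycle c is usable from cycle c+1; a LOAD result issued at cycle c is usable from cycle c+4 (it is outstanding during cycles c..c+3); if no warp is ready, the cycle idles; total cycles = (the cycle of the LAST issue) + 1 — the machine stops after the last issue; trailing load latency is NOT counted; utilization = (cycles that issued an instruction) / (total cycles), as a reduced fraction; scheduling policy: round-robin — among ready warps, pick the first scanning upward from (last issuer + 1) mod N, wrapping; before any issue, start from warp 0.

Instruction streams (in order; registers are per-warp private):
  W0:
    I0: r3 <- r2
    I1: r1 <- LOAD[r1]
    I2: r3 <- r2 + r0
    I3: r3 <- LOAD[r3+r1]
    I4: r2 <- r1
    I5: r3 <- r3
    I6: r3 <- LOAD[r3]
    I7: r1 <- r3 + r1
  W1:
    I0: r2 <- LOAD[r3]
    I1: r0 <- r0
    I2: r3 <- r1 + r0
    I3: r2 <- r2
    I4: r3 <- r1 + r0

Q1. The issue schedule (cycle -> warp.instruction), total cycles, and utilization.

cycle 0: W0.I0
cycle 1: W1.I0
cycle 2: W0.I1
cycle 3: W1.I1
cycle 4: W0.I2
cycle 5: W1.I2
cycle 6: W0.I3
cycle 7: W1.I3
cycle 8: W0.I4
cycle 9: W1.I4
cycle 10: W0.I5
cycle 11: W0.I6
cycle 12: idle
cycle 13: idle
cycle 14: idle
cycle 15: W0.I7

Answer: 16 cycles, utilization 13/16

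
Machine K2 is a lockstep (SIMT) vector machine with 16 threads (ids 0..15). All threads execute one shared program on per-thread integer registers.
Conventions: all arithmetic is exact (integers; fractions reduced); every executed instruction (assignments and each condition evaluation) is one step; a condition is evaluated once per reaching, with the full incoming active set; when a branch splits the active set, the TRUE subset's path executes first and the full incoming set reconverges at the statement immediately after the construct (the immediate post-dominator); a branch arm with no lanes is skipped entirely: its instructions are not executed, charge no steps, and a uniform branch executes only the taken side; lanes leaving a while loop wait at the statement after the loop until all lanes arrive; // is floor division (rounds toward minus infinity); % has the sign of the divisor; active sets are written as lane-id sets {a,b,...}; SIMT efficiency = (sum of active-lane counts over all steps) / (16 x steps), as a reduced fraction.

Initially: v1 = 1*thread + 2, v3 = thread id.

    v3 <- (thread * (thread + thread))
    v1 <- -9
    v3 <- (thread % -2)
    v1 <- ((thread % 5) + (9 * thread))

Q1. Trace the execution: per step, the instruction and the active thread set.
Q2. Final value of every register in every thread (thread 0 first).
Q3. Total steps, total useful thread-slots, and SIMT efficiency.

step 0: v3 <- (thread * (thread + thread)) {0,1,2,3,4,5,6,7,8,9,10,11,12,13,14,15}
step 1: v1 <- -9                     {0,1,2,3,4,5,6,7,8,9,10,11,12,13,14,15}
step 2: v3 <- (thread % -2)          {0,1,2,3,4,5,6,7,8,9,10,11,12,13,14,15}
step 3: v1 <- ((thread % 5) + (9 * thread)) {0,1,2,3,4,5,6,7,8,9,10,11,12,13,14,15}

Answer: 4 steps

v1: 0,10,20,30,40,45,55,65,75,85,90,100,110,120,130,135
v3: 0,-1,0,-1,0,-1,0,-1,0,-1,0,-1,0,-1,0,-1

steps = 4; useful = 64; efficiency = 64/64 = 1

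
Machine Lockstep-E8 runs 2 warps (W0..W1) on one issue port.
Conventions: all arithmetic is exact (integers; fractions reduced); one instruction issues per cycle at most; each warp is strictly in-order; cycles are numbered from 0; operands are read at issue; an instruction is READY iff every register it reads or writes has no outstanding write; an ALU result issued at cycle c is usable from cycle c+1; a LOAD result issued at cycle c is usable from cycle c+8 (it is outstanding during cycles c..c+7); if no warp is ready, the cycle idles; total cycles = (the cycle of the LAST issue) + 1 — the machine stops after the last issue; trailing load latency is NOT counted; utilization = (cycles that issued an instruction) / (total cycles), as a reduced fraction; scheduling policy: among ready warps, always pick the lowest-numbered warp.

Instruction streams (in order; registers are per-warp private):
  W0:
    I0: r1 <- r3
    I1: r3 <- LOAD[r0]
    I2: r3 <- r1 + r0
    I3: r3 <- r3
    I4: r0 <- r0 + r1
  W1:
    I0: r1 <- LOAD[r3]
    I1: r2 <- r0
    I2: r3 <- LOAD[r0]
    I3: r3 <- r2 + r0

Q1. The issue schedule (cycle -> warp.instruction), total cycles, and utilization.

cycle 0: W0.I0
cycle 1: W0.I1
cycle 2: W1.I0
cycle 3: W1.I1
cycle 4: W1.I2
cycle 5: idle
cycle 6: idle
cycle 7: idle
cycle 8: idle
cycle 9: W0.I2
cycle 10: W0.I3
cycle 11: W0.I4
cycle 12: W1.I3

Answer: 13 cycles, utilization 9/13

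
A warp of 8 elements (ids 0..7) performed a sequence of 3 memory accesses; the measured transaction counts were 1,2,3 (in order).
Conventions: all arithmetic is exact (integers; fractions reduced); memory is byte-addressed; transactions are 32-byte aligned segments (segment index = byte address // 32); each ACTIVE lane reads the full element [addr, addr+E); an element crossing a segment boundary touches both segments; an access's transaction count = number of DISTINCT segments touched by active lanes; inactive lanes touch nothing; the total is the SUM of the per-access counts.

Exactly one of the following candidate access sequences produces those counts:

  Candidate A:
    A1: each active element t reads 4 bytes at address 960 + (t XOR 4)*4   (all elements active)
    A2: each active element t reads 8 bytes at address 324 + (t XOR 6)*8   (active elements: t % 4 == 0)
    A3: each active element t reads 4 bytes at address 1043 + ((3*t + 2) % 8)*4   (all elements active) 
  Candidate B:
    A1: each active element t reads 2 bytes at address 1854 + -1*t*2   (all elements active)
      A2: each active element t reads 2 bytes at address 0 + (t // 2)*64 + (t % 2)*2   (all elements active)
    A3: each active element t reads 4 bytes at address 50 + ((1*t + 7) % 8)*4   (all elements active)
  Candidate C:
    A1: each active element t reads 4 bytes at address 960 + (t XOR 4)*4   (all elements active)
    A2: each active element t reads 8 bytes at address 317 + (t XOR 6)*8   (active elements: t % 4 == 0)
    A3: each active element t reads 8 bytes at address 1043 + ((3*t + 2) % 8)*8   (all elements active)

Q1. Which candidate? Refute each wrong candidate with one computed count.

A: A3 gives 2 transactions, not 3
B: A2 gives 4 transactions, not 2
C: all counts match (1,2,3)

Answer: C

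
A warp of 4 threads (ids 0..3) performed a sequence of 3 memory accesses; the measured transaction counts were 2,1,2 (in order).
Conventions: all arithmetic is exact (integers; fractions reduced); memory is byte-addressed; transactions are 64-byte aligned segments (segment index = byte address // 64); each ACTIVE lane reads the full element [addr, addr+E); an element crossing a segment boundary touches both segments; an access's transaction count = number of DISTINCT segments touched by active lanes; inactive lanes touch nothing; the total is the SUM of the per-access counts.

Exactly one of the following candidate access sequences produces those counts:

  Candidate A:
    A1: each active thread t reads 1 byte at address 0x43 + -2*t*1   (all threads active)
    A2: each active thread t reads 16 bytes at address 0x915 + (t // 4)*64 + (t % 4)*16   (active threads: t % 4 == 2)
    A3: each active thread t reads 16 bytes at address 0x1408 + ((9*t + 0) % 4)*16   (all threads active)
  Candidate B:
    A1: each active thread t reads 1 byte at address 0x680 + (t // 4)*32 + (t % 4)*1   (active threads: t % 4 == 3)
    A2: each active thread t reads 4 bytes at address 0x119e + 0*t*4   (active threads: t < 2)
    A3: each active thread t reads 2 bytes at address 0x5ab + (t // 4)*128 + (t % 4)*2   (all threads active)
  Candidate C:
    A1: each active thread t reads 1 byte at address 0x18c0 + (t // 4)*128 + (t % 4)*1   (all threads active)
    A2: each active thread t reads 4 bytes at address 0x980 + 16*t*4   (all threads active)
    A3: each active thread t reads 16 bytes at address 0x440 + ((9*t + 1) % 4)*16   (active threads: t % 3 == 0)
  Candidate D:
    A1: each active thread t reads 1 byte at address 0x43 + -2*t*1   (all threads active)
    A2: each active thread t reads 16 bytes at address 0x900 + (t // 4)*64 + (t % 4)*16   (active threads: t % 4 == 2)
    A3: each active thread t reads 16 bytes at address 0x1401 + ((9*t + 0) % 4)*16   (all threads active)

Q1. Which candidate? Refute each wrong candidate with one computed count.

A: A2 gives 2 transactions, not 1
B: A1 gives 1 transaction, not 2
C: A1 gives 1 transaction, not 2
D: all counts match (2,1,2)

Answer: D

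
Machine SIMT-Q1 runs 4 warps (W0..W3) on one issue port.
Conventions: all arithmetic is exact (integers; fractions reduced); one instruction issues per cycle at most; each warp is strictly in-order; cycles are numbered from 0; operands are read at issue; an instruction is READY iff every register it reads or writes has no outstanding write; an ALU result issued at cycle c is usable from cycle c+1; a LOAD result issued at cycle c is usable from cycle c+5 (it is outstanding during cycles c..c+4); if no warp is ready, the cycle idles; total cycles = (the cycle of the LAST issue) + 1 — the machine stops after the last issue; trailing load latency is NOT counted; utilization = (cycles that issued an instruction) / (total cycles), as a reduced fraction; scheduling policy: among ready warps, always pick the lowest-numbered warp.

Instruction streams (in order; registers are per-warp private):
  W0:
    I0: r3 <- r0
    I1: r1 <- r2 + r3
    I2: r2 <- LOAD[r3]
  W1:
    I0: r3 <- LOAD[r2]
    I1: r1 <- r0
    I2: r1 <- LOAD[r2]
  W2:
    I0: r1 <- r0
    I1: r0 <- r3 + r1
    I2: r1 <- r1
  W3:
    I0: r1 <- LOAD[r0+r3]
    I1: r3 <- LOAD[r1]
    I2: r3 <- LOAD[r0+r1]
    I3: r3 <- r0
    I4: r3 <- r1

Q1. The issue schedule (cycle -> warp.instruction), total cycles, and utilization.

cycle 0: W0.I0
cycle 1: W0.I1
cycle 2: W0.I2
cycle 3: W1.I0
cycle 4: W1.I1
cycle 5: W1.I2
cycle 6: W2.I0
cycle 7: W2.I1
cycle 8: W2.I2
cycle 9: W3.I0
cycle 10: idle
cycle 11: idle
cycle 12: idle
cycle 13: idle
cycle 14: W3.I1
cycle 15: idle
cycle 16: idle
cycle 17: idle
cycle 18: idle
cycle 19: W3.I2
cycle 20: idle
cycle 21: idle
cycle 22: idle
cycle 23: idle
cycle 24: W3.I3
cycle 25: W3.I4

Answer: 26 cycles, utilization 7/13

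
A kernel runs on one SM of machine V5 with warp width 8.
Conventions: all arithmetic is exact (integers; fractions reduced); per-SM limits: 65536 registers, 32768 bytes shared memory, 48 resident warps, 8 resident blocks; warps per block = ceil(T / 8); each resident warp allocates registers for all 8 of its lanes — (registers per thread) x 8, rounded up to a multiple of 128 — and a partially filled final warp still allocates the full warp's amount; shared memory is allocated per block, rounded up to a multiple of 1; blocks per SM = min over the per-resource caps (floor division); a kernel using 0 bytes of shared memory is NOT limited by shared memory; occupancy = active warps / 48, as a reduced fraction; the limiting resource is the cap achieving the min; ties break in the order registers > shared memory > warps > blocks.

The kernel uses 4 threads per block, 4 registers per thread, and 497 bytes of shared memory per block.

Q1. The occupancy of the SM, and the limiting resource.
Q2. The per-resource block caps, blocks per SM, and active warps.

Answer: occupancy 1/6, limited by blocks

registers: 512 blocks
shared memory: 65 blocks
warps: 48 blocks
blocks: 8 blocks

Answer: 8 blocks, 8 active warps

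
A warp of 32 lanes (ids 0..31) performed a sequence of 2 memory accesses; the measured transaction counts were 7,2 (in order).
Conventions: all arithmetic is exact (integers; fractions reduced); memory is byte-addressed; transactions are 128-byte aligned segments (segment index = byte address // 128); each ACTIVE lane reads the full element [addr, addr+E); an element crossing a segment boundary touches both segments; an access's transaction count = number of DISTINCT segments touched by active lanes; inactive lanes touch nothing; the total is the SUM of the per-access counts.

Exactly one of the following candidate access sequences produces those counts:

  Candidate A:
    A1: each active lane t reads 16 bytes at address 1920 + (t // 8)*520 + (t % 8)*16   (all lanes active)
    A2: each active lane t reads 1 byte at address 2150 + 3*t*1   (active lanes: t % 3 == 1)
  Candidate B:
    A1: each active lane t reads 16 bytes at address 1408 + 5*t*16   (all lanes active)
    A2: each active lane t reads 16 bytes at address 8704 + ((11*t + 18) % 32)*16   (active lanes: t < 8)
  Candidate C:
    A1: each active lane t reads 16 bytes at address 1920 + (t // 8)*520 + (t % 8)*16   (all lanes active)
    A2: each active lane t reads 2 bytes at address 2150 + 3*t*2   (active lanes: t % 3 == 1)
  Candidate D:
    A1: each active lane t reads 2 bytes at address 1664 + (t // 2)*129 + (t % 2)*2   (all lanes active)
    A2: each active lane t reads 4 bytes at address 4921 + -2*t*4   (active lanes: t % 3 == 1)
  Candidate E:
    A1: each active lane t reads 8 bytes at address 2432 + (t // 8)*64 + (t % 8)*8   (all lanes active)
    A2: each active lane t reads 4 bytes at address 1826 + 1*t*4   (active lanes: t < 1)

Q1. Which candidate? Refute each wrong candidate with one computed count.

B: A1 gives 20 transactions, not 7
C: A2 gives 3 transactions, not 2
D: A1 gives 16 transactions, not 7
E: A1 gives 2 transactions, not 7
A: all counts match (7,2)

Answer: A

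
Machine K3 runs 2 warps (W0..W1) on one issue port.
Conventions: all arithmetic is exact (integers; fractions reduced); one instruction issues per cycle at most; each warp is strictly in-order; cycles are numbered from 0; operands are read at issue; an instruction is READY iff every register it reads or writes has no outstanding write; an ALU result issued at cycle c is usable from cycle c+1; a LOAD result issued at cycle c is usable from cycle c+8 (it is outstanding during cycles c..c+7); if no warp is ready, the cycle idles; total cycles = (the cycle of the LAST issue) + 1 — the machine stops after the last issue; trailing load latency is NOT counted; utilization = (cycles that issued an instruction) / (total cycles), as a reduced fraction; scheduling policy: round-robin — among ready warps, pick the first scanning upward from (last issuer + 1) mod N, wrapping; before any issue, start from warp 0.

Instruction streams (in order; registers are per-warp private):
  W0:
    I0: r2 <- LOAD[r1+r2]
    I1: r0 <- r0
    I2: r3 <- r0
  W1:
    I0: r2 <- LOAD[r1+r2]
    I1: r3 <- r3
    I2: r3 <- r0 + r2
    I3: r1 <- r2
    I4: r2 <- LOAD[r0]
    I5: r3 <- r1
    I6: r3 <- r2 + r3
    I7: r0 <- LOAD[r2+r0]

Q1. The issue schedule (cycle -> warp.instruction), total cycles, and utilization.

cycle 0: W0.I0
cycle 1: W1.I0
cycle 2: W0.I1
cycle 3: W1.I1
cycle 4: W0.I2
cycle 5: idle
cycle 6: idle
cycle 7: idle
cycle 8: idle
cycle 9: W1.I2
cycle 10: W1.I3
cycle 11: W1.I4
cycle 12: W1.I5
cycle 13: idle
cycle 14: idle
cycle 15: idle
cycle 16: idle
cycle 17: idle
cycle 18: idle
cycle 19: W1.I6
cycle 20: W1.I7

Answer: 21 cycles, utilization 11/21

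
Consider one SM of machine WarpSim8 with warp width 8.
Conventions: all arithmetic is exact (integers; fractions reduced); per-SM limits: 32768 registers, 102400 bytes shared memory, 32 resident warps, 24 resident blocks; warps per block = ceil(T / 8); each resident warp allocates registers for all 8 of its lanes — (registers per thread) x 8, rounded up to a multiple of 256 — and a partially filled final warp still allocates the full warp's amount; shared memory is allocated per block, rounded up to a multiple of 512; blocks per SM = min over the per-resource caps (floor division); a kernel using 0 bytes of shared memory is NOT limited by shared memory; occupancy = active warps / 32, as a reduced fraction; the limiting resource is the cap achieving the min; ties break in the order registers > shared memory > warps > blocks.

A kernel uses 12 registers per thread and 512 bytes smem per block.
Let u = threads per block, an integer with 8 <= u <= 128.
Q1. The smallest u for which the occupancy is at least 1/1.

Answer: u = 9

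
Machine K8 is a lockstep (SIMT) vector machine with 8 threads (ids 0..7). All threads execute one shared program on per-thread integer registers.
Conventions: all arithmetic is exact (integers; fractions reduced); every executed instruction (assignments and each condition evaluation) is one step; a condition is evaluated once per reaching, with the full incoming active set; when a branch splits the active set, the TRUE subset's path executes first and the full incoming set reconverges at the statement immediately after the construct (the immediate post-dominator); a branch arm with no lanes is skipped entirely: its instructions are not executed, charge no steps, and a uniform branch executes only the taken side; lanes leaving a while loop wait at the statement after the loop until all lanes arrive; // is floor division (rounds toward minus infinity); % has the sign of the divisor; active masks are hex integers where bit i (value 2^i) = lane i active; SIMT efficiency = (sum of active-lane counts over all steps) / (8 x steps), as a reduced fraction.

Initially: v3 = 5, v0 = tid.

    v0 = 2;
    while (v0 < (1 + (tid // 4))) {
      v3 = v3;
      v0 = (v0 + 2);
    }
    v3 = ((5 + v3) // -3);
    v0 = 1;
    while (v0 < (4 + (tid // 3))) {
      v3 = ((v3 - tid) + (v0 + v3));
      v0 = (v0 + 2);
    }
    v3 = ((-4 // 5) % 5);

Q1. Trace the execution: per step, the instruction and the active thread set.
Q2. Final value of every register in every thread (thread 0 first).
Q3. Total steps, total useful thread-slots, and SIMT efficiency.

step 0: v0 <- 2                      0xff
step 1: eval (v0 < (1 + (tid // 4))) 0xff
step 2: v3 <- ((5 + v3) // -3)       0xff
step 3: v0 <- 1                      0xff
step 4: eval (v0 < (4 + (tid // 3))) 0xff
step 5: v3 <- ((v3 - tid) + (v0 + v3)) 0xff
step 6: v0 <- (v0 + 2)               0xff
step 7: eval (v0 < (4 + (tid // 3))) 0xff
step 8: v3 <- ((v3 - tid) + (v0 + v3)) 0xff
step 9: v0 <- (v0 + 2)               0xff
step 10: eval (v0 < (4 + (tid // 3))) 0xff
step 11: v3 <- ((v3 - tid) + (v0 + v3)) 0xc0
step 12: v0 <- (v0 + 2)               0xc0
step 13: eval (v0 < (4 + (tid // 3))) 0xc0
step 14: v3 <- ((-4 // 5) % 5)        0xff

Answer: 15 steps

v3: 4,4,4,4,4,4,4,4
v0: 5,5,5,5,5,5,7,7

steps = 15; useful = 102; efficiency = 102/120 = 17/20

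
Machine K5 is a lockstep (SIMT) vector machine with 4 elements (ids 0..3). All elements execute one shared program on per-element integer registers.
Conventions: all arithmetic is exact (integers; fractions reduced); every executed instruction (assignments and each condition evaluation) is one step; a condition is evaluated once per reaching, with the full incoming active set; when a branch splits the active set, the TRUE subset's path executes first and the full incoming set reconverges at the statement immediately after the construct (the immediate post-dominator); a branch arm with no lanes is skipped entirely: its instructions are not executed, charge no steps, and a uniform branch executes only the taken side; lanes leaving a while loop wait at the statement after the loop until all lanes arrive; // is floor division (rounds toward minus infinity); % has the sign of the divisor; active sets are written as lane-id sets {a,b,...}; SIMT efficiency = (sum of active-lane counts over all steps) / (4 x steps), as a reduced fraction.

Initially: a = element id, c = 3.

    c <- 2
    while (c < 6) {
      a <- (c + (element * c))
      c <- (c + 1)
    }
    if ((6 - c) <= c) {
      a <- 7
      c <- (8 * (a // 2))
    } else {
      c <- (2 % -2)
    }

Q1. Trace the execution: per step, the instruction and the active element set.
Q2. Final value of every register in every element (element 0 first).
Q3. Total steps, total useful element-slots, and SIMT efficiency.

step 0: c <- 2                       {0,1,2,3}
step 1: eval (c < 6)                 {0,1,2,3}
step 2: a <- (c + (element * c))     {0,1,2,3}
step 3: c <- (c + 1)                 {0,1,2,3}
step 4: eval (c < 6)                 {0,1,2,3}
step 5: a <- (c + (element * c))     {0,1,2,3}
step 6: c <- (c + 1)                 {0,1,2,3}
step 7: eval (c < 6)                 {0,1,2,3}
step 8: a <- (c + (element * c))     {0,1,2,3}
step 9: c <- (c + 1)                 {0,1,2,3}
step 10: eval (c < 6)                 {0,1,2,3}
step 11: a <- (c + (element * c))     {0,1,2,3}
step 12: c <- (c + 1)                 {0,1,2,3}
step 13: eval (c < 6)                 {0,1,2,3}
step 14: eval ((6 - c) <= c)          {0,1,2,3}
step 15: a <- 7                       {0,1,2,3}
step 16: c <- (8 * (a // 2))          {0,1,2,3}

Answer: 17 steps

a: 7,7,7,7
c: 24,24,24,24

steps = 17; useful = 68; efficiency = 68/68 = 1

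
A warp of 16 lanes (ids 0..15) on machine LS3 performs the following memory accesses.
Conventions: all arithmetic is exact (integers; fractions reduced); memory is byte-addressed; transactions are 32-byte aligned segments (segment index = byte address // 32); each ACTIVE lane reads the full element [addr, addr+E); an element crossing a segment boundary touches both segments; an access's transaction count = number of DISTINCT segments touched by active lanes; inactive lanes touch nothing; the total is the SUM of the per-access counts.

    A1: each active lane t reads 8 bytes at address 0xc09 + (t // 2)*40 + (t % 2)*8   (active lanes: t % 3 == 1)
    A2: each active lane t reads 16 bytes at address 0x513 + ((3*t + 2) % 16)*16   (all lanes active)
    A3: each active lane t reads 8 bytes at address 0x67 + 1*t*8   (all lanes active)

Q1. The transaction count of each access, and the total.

A1: 6 transactions
A2: 9 transactions
A3: 5 transactions

Answer: 6,9,5; total 20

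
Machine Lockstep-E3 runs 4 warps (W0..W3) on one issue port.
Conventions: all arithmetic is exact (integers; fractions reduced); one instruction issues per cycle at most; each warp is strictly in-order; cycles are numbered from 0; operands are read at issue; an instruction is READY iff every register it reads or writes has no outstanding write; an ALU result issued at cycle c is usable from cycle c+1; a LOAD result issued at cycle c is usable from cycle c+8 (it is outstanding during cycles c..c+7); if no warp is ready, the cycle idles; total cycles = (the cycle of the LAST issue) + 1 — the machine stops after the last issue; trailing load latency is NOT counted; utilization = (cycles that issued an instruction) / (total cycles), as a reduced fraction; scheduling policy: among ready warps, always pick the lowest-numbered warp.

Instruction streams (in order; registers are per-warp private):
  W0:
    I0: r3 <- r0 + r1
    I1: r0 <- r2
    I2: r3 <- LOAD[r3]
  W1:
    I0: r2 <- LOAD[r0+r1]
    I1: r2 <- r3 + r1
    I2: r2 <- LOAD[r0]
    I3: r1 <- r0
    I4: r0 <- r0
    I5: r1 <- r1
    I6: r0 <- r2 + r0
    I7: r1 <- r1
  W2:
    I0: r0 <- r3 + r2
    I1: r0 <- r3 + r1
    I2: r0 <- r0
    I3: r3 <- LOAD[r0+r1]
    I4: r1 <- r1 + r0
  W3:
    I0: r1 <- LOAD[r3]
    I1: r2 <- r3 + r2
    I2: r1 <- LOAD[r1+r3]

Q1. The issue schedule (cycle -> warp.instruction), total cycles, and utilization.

cycle 0: W0.I0
cycle 1: W0.I1
cycle 2: W0.I2
cycle 3: W1.I0
cycle 4: W2.I0
cycle 5: W2.I1
cycle 6: W2.I2
cycle 7: W2.I3
cycle 8: W2.I4
cycle 9: W3.I0
cycle 10: W3.I1
cycle 11: W1.I1
cycle 12: W1.I2
cycle 13: W1.I3
cycle 14: W1.I4
cycle 15: W1.I5
cycle 16: idle
cycle 17: W3.I2
cycle 18: idle
cycle 19: idle
cycle 20: W1.I6
cycle 21: W1.I7

Answer: 22 cycles, utilization 19/22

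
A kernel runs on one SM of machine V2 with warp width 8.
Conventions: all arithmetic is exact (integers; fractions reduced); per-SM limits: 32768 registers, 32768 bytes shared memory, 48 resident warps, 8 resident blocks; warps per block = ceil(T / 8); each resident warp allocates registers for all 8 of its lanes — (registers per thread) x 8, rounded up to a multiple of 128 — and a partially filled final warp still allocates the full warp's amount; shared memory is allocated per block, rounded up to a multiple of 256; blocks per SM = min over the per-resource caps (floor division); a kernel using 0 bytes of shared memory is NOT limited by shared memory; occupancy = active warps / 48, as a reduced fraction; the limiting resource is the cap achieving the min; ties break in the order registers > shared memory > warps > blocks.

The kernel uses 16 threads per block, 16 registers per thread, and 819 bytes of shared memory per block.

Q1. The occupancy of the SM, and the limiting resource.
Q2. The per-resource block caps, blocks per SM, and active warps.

Answer: occupancy 1/3, limited by blocks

registers: 128 blocks
shared memory: 32 blocks
warps: 24 blocks
blocks: 8 blocks

Answer: 8 blocks, 16 active warps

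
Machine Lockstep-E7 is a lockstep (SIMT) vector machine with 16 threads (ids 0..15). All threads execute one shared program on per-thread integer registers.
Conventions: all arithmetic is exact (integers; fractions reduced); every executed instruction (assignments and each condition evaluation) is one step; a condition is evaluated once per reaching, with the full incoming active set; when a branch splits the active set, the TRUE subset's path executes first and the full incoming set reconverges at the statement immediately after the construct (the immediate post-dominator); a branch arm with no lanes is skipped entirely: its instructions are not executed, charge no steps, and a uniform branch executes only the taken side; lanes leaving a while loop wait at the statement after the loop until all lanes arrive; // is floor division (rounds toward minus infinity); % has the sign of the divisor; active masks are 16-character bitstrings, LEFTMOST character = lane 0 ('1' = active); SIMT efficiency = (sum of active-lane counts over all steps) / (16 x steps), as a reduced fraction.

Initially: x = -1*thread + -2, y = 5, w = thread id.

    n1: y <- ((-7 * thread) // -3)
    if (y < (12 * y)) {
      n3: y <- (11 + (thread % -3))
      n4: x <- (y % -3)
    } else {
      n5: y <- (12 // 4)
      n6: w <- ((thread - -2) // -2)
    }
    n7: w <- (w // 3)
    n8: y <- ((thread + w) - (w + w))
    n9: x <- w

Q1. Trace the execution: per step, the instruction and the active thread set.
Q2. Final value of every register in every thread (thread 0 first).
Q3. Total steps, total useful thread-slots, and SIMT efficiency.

step 0: y <- ((-7 * thread) // -3)   1111111111111111
step 1: eval (y < (12 * y))          1111111111111111
step 2: y <- (11 + (thread % -3))    0111111111111111
step 3: x <- (y % -3)                0111111111111111
step 4: y <- (12 // 4)               1000000000000000
step 5: w <- ((thread - -2) // -2)   1000000000000000
step 6: w <- (w // 3)                1111111111111111
step 7: y <- ((thread + w) - (w + w)) 1111111111111111
step 8: x <- w                       1111111111111111

Answer: 9 steps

x: -1,0,0,1,1,1,2,2,2,3,3,3,4,4,4,5
y: 1,1,2,2,3,4,4,5,6,6,7,8,8,9,10,10
w: -1,0,0,1,1,1,2,2,2,3,3,3,4,4,4,5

steps = 9; useful = 112; efficiency = 112/144 = 7/9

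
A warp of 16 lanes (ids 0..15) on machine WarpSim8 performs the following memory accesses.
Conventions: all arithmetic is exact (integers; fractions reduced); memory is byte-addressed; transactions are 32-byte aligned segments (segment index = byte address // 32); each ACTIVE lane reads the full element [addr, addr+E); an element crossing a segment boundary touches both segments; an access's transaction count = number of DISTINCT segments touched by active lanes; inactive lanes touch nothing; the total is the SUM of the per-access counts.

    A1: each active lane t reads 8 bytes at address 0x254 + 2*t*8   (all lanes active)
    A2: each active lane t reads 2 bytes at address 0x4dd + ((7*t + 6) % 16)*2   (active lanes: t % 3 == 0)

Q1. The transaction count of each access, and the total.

A1: 9 transactions
A2: 2 transactions

Answer: 9,2; total 11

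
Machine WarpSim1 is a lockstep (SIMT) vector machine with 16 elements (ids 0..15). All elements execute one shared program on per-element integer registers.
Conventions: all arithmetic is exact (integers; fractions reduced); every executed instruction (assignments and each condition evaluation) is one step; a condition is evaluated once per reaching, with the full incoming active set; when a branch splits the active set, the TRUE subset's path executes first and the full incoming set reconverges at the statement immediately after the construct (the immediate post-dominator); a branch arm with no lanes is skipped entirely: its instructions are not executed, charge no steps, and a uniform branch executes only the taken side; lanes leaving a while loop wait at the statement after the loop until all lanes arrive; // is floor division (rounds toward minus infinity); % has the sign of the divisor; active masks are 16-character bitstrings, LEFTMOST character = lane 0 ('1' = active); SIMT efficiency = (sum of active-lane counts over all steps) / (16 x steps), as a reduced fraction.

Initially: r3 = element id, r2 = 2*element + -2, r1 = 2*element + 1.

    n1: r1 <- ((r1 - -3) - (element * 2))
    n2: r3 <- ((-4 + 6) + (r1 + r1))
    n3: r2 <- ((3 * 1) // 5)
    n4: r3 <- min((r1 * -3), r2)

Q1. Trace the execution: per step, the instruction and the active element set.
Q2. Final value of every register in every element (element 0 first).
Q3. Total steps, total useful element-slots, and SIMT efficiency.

step 0: r1 <- ((r1 - -3) - (element * 2)) 1111111111111111
step 1: r3 <- ((-4 + 6) + (r1 + r1)) 1111111111111111
step 2: r2 <- ((3 * 1) // 5)         1111111111111111
step 3: r3 <- min((r1 * -3), r2)     1111111111111111

Answer: 4 steps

r3: -12,-12,-12,-12,-12,-12,-12,-12,-12,-12,-12,-12,-12,-12,-12,-12
r2: 0,0,0,0,0,0,0,0,0,0,0,0,0,0,0,0
r1: 4,4,4,4,4,4,4,4,4,4,4,4,4,4,4,4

steps = 4; useful = 64; efficiency = 64/64 = 1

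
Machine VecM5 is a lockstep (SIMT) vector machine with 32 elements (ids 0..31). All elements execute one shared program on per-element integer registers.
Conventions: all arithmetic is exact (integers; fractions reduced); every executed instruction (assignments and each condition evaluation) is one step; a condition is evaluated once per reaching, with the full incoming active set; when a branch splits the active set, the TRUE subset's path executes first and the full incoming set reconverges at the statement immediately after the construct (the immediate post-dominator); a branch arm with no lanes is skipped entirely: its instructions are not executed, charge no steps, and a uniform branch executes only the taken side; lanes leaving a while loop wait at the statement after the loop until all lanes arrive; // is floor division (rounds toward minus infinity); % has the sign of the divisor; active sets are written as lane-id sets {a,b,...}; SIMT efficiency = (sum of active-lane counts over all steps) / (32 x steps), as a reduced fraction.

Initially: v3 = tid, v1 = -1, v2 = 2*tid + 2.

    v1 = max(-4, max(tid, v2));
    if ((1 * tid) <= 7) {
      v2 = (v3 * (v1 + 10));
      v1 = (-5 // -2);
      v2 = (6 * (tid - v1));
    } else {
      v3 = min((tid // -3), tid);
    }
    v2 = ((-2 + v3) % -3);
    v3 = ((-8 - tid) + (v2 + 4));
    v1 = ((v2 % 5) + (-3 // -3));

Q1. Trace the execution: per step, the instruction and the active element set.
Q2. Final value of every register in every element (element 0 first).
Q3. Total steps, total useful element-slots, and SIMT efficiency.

step 0: v1 <- max(-4, max(tid, v2))  {0,1,2,3,4,5,6,7,8,9,10,11,12,13,14,15,16,17,18,19,20,21,22,23,24,25,26,27,28,29,30,31}
step 1: eval ((1 * tid) <= 7)        {0,1,2,3,4,5,6,7,8,9,10,11,12,13,14,15,16,17,18,19,20,21,22,23,24,25,26,27,28,29,30,31}
step 2: v2 <- (v3 * (v1 + 10))       {0,1,2,3,4,5,6,7}
step 3: v1 <- (-5 // -2)             {0,1,2,3,4,5,6,7}
step 4: v2 <- (6 * (tid - v1))       {0,1,2,3,4,5,6,7}
step 5: v3 <- min((tid // -3), tid)  {8,9,10,11,12,13,14,15,16,17,18,19,20,21,22,23,24,25,26,27,28,29,30,31}
step 6: v2 <- ((-2 + v3) % -3)       {0,1,2,3,4,5,6,7,8,9,10,11,12,13,14,15,16,17,18,19,20,21,22,23,24,25,26,27,28,29,30,31}
step 7: v3 <- ((-8 - tid) + (v2 + 4)) {0,1,2,3,4,5,6,7,8,9,10,11,12,13,14,15,16,17,18,19,20,21,22,23,24,25,26,27,28,29,30,31}
step 8: v1 <- ((v2 % 5) + (-3 // -3)) {0,1,2,3,4,5,6,7,8,9,10,11,12,13,14,15,16,17,18,19,20,21,22,23,24,25,26,27,28,29,30,31}

Answer: 9 steps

v3: -6,-6,-6,-9,-9,-9,-12,-12,-14,-15,-14,-15,-16,-18,-19,-20,-22,-23,-24,-23,-24,-25,-27,-28,-29,-31,-32,-33,-32,-33,-34,-36
v1: 4,5,1,4,5,1,4,5,4,4,1,1,1,5,5,5,4,4,4,1,1,1,5,5,5,4,4,4,1,1,1,5
v2: -2,-1,0,-2,-1,0,-2,-1,-2,-2,0,0,0,-1,-1,-1,-2,-2,-2,0,0,0,-1,-1,-1,-2,-2,-2,0,0,0,-1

steps = 9; useful = 208; efficiency = 208/288 = 13/18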